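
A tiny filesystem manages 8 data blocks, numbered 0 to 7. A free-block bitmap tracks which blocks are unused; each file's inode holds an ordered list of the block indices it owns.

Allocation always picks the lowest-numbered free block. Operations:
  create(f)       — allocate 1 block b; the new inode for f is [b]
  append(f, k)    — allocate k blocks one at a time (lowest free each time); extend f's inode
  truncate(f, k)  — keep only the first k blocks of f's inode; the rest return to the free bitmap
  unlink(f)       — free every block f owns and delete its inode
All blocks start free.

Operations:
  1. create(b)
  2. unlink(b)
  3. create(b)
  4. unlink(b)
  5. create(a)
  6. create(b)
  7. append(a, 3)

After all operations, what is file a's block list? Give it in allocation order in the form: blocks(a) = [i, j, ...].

blocks(a) = [0, 2, 3, 4]

create(b): bitmap=F....... | b=[0]
unlink(b): bitmap=........ | 
create(b): bitmap=F....... | b=[0]
unlink(b): bitmap=........ | 
create(a): bitmap=F....... | a=[0]
create(b): bitmap=FF...... | a=[0] b=[1]
append(a, 3): bitmap=FFFFF... | a=[0, 2, 3, 4] b=[1]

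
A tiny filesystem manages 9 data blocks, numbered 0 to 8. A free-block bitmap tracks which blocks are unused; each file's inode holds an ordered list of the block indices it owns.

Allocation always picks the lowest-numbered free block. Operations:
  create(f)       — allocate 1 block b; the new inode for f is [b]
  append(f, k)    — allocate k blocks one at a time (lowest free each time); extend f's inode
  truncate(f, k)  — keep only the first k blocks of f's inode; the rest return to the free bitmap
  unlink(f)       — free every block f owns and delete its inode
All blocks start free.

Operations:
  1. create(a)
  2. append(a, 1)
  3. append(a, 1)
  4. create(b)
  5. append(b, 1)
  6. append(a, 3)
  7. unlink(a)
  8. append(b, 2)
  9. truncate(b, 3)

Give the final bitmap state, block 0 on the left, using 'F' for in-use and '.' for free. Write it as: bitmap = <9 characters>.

after create(a) → a:[0]  free=[F........]
after append(a, 1) → a:[0, 1]  free=[FF.......]
after append(a, 1) → a:[0, 1, 2]  free=[FFF......]
after create(b) → a:[0, 1, 2], b:[3]  free=[FFFF.....]
after append(b, 1) → a:[0, 1, 2], b:[3, 4]  free=[FFFFF....]
after append(a, 3) → a:[0, 1, 2, 5, 6, 7], b:[3, 4]  free=[FFFFFFFF.]
after unlink(a) → b:[3, 4]  free=[...FF....]
after append(b, 2) → b:[3, 4, 0, 1]  free=[FF.FF....]
after truncate(b, 3) → b:[3, 4, 0]  free=[F..FF....]

bitmap = F..FF....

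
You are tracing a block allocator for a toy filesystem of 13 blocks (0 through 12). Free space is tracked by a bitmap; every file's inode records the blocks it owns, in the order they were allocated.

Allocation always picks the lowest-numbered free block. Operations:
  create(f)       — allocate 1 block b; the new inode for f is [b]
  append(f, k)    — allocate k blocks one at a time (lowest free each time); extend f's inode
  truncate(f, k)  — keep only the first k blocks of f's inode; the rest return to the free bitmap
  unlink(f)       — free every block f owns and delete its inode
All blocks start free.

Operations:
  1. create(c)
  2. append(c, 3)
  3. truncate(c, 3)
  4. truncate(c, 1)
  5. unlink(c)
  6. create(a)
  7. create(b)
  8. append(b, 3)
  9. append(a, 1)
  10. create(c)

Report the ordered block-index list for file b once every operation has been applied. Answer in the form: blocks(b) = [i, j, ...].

[1] create(c) — c=0 (map F............)
[2] append(c, 3) — c=0,1,2,3 (map FFFF.........)
[3] truncate(c, 3) — c=0,1,2 (map FFF..........)
[4] truncate(c, 1) — c=0 (map F............)
[5] unlink(c) —  (map .............)
[6] create(a) — a=0 (map F............)
[7] create(b) — a=0 b=1 (map FF...........)
[8] append(b, 3) — a=0 b=1,2,3,4 (map FFFFF........)
[9] append(a, 1) — a=0,5 b=1,2,3,4 (map FFFFFF.......)
[10] create(c) — a=0,5 b=1,2,3,4 c=6 (map FFFFFFF......)

blocks(b) = [1, 2, 3, 4]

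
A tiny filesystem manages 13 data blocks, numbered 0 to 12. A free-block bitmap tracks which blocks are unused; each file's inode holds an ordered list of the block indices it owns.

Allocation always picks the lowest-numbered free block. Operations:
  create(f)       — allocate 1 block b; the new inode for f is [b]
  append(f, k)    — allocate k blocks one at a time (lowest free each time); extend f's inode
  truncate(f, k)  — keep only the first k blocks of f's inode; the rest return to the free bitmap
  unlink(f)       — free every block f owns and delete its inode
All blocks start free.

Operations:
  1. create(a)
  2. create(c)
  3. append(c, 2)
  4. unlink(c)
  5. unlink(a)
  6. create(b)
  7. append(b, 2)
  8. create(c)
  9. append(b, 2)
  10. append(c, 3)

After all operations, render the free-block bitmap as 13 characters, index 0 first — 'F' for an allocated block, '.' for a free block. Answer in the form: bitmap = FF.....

bitmap = FFFFFFFFF....

  1. create(a)  ⇒  F............  {a→[0]}
  2. create(c)  ⇒  FF...........  {a→[0]; c→[1]}
  3. append(c, 2)  ⇒  FFFF.........  {a→[0]; c→[1, 2, 3]}
  4. unlink(c)  ⇒  F............  {a→[0]}
  5. unlink(a)  ⇒  .............  {}
  6. create(b)  ⇒  F............  {b→[0]}
  7. append(b, 2)  ⇒  FFF..........  {b→[0, 1, 2]}
  8. create(c)  ⇒  FFFF.........  {b→[0, 1, 2]; c→[3]}
  9. append(b, 2)  ⇒  FFFFFF.......  {b→[0, 1, 2, 4, 5]; c→[3]}
  10. append(c, 3)  ⇒  FFFFFFFFF....  {b→[0, 1, 2, 4, 5]; c→[3, 6, 7, 8]}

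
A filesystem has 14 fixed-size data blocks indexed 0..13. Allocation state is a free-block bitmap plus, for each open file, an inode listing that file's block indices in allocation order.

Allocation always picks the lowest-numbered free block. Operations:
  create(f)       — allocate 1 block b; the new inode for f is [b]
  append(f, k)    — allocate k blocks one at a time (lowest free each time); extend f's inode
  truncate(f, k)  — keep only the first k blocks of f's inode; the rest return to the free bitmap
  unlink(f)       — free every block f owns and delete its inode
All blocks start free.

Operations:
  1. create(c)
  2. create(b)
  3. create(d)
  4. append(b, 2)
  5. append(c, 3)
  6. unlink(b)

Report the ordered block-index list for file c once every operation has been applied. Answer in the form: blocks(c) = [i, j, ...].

[1] create(c) — c=0 (map F.............)
[2] create(b) — b=1 c=0 (map FF............)
[3] create(d) — b=1 c=0 d=2 (map FFF...........)
[4] append(b, 2) — b=1,3,4 c=0 d=2 (map FFFFF.........)
[5] append(c, 3) — b=1,3,4 c=0,5,6,7 d=2 (map FFFFFFFF......)
[6] unlink(b) — c=0,5,6,7 d=2 (map F.F..FFF......)

blocks(c) = [0, 5, 6, 7]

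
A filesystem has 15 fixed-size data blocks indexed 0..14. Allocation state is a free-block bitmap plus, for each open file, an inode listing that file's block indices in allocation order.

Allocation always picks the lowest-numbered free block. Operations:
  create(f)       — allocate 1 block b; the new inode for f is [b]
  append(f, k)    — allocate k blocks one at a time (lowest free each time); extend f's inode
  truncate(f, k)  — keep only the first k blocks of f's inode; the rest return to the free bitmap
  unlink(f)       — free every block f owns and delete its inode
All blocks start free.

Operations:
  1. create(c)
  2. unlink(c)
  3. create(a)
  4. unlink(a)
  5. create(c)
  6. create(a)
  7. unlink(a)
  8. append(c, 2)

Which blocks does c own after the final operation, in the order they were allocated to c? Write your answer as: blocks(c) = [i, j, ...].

blocks(c) = [0, 1, 2]

after create(c) → c:[0]  free=[F..............]
after unlink(c) →   free=[...............]
after create(a) → a:[0]  free=[F..............]
after unlink(a) →   free=[...............]
after create(c) → c:[0]  free=[F..............]
after create(a) → a:[1], c:[0]  free=[FF.............]
after unlink(a) → c:[0]  free=[F..............]
after append(c, 2) → c:[0, 1, 2]  free=[FFF............]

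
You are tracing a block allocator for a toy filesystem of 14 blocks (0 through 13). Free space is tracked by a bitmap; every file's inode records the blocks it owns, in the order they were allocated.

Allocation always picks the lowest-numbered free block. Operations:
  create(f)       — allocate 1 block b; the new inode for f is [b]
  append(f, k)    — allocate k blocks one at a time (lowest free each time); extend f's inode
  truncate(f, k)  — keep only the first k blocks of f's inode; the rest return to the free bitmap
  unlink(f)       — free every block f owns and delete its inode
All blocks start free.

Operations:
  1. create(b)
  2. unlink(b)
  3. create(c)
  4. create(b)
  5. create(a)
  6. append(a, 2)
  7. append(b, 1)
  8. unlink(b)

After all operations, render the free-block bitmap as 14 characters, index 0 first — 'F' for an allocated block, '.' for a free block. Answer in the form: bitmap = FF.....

bitmap = F.FFF.........

create(b): bitmap=F............. | b=[0]
unlink(b): bitmap=.............. | 
create(c): bitmap=F............. | c=[0]
create(b): bitmap=FF............ | b=[1] c=[0]
create(a): bitmap=FFF........... | a=[2] b=[1] c=[0]
append(a, 2): bitmap=FFFFF......... | a=[2, 3, 4] b=[1] c=[0]
append(b, 1): bitmap=FFFFFF........ | a=[2, 3, 4] b=[1, 5] c=[0]
unlink(b): bitmap=F.FFF......... | a=[2, 3, 4] c=[0]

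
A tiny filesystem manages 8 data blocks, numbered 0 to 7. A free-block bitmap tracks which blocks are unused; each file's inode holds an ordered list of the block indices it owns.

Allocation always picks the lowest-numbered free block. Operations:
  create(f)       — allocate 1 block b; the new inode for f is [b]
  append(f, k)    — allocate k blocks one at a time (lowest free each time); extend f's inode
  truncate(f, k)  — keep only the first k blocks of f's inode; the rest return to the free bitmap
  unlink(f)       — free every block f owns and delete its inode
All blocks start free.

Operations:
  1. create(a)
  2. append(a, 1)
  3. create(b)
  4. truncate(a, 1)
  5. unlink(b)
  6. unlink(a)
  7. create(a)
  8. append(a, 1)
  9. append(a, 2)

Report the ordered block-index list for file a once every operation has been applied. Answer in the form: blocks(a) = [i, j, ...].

[1] create(a) — a=0 (map F.......)
[2] append(a, 1) — a=0,1 (map FF......)
[3] create(b) — a=0,1 b=2 (map FFF.....)
[4] truncate(a, 1) — a=0 b=2 (map F.F.....)
[5] unlink(b) — a=0 (map F.......)
[6] unlink(a) —  (map ........)
[7] create(a) — a=0 (map F.......)
[8] append(a, 1) — a=0,1 (map FF......)
[9] append(a, 2) — a=0,1,2,3 (map FFFF....)

blocks(a) = [0, 1, 2, 3]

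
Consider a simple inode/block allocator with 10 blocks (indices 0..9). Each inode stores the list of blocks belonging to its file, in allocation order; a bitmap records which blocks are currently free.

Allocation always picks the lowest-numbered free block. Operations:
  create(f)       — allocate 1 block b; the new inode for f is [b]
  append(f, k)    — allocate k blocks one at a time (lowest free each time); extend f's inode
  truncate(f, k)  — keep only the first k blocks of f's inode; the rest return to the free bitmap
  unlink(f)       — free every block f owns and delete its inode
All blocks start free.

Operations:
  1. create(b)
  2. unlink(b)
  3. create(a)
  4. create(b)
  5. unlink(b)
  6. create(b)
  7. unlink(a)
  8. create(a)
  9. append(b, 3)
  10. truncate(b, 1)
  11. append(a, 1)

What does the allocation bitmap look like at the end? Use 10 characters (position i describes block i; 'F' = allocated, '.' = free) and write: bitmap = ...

bitmap = FFF.......

create(b): bitmap=F......... | b=[0]
unlink(b): bitmap=.......... | 
create(a): bitmap=F......... | a=[0]
create(b): bitmap=FF........ | a=[0] b=[1]
unlink(b): bitmap=F......... | a=[0]
create(b): bitmap=FF........ | a=[0] b=[1]
unlink(a): bitmap=.F........ | b=[1]
create(a): bitmap=FF........ | a=[0] b=[1]
append(b, 3): bitmap=FFFFF..... | a=[0] b=[1, 2, 3, 4]
truncate(b, 1): bitmap=FF........ | a=[0] b=[1]
append(a, 1): bitmap=FFF....... | a=[0, 2] b=[1]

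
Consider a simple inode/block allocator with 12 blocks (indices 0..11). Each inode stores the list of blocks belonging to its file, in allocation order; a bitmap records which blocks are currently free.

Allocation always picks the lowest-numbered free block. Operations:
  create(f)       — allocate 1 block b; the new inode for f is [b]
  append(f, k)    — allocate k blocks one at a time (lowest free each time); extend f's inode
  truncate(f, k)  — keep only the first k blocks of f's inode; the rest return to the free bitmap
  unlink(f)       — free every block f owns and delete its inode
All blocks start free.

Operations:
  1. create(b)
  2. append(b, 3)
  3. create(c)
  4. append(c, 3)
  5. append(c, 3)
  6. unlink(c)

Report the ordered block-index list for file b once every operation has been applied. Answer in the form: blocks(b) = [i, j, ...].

blocks(b) = [0, 1, 2, 3]

after create(b) → b:[0]  free=[F...........]
after append(b, 3) → b:[0, 1, 2, 3]  free=[FFFF........]
after create(c) → b:[0, 1, 2, 3], c:[4]  free=[FFFFF.......]
after append(c, 3) → b:[0, 1, 2, 3], c:[4, 5, 6, 7]  free=[FFFFFFFF....]
after append(c, 3) → b:[0, 1, 2, 3], c:[4, 5, 6, 7, 8, 9, 10]  free=[FFFFFFFFFFF.]
after unlink(c) → b:[0, 1, 2, 3]  free=[FFFF........]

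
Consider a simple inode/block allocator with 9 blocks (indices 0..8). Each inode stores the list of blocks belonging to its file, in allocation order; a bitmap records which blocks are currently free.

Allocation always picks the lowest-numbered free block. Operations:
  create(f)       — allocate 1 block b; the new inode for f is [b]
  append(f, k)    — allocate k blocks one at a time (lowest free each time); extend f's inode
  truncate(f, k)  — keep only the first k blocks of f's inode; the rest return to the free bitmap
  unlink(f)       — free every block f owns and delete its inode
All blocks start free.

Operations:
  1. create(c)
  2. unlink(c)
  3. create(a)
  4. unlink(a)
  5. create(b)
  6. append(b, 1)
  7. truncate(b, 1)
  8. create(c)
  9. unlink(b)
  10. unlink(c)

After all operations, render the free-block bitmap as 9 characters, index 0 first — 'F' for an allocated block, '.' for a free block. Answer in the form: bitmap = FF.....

[1] create(c) — c=0 (map F........)
[2] unlink(c) —  (map .........)
[3] create(a) — a=0 (map F........)
[4] unlink(a) —  (map .........)
[5] create(b) — b=0 (map F........)
[6] append(b, 1) — b=0,1 (map FF.......)
[7] truncate(b, 1) — b=0 (map F........)
[8] create(c) — b=0 c=1 (map FF.......)
[9] unlink(b) — c=1 (map .F.......)
[10] unlink(c) —  (map .........)

bitmap = .........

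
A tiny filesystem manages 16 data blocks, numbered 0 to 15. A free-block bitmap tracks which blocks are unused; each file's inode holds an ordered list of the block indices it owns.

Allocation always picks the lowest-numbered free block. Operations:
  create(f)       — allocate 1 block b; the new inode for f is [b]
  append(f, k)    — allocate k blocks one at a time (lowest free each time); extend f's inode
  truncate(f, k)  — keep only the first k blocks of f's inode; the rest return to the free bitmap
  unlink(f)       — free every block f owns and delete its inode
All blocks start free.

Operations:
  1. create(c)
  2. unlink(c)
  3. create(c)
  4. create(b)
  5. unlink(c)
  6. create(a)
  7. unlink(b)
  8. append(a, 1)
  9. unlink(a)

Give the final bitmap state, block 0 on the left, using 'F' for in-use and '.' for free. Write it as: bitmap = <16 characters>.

  1. create(c)  ⇒  F...............  {c→[0]}
  2. unlink(c)  ⇒  ................  {}
  3. create(c)  ⇒  F...............  {c→[0]}
  4. create(b)  ⇒  FF..............  {b→[1]; c→[0]}
  5. unlink(c)  ⇒  .F..............  {b→[1]}
  6. create(a)  ⇒  FF..............  {a→[0]; b→[1]}
  7. unlink(b)  ⇒  F...............  {a→[0]}
  8. append(a, 1)  ⇒  FF..............  {a→[0, 1]}
  9. unlink(a)  ⇒  ................  {}

bitmap = ................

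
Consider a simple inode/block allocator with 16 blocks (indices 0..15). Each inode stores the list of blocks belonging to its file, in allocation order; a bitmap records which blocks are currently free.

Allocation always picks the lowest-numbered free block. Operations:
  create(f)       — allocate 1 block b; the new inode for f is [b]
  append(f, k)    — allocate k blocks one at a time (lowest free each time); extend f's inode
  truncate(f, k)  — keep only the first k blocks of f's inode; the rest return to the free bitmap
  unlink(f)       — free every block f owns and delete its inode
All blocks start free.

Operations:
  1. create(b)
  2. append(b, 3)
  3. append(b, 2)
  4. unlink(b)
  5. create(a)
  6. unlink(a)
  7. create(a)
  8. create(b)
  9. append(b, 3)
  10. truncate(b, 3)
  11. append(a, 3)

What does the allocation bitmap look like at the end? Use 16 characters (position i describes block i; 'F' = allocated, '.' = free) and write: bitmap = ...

create(b): bitmap=F............... | b=[0]
append(b, 3): bitmap=FFFF............ | b=[0, 1, 2, 3]
append(b, 2): bitmap=FFFFFF.......... | b=[0, 1, 2, 3, 4, 5]
unlink(b): bitmap=................ | 
create(a): bitmap=F............... | a=[0]
unlink(a): bitmap=................ | 
create(a): bitmap=F............... | a=[0]
create(b): bitmap=FF.............. | a=[0] b=[1]
append(b, 3): bitmap=FFFFF........... | a=[0] b=[1, 2, 3, 4]
truncate(b, 3): bitmap=FFFF............ | a=[0] b=[1, 2, 3]
append(a, 3): bitmap=FFFFFFF......... | a=[0, 4, 5, 6] b=[1, 2, 3]

bitmap = FFFFFFF.........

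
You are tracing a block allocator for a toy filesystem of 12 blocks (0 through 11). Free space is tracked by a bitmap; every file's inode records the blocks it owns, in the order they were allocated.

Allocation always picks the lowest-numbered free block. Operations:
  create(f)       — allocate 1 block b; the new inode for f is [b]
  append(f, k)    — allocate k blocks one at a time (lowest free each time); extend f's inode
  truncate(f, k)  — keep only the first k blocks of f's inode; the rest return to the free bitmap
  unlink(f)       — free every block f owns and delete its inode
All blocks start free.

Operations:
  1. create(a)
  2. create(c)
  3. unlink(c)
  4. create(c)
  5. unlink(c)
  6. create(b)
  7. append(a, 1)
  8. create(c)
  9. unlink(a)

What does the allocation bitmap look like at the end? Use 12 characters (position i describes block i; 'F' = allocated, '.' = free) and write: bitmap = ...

bitmap = .F.F........

create(a): bitmap=F........... | a=[0]
create(c): bitmap=FF.......... | a=[0] c=[1]
unlink(c): bitmap=F........... | a=[0]
create(c): bitmap=FF.......... | a=[0] c=[1]
unlink(c): bitmap=F........... | a=[0]
create(b): bitmap=FF.......... | a=[0] b=[1]
append(a, 1): bitmap=FFF......... | a=[0, 2] b=[1]
create(c): bitmap=FFFF........ | a=[0, 2] b=[1] c=[3]
unlink(a): bitmap=.F.F........ | b=[1] c=[3]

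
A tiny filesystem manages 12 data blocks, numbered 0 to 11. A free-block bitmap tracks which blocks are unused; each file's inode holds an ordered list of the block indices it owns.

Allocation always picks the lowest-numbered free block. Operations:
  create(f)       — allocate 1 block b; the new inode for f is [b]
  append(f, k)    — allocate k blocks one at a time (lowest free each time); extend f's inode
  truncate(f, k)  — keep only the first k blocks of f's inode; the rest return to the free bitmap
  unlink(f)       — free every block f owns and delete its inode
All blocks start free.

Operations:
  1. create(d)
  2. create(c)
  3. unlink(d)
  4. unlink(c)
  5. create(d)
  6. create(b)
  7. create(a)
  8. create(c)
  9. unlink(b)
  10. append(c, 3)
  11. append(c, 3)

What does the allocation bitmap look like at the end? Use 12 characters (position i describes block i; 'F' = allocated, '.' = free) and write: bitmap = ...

bitmap = FFFFFFFFF...

after create(d) → d:[0]  free=[F...........]
after create(c) → c:[1], d:[0]  free=[FF..........]
after unlink(d) → c:[1]  free=[.F..........]
after unlink(c) →   free=[............]
after create(d) → d:[0]  free=[F...........]
after create(b) → b:[1], d:[0]  free=[FF..........]
after create(a) → a:[2], b:[1], d:[0]  free=[FFF.........]
after create(c) → a:[2], b:[1], c:[3], d:[0]  free=[FFFF........]
after unlink(b) → a:[2], c:[3], d:[0]  free=[F.FF........]
after append(c, 3) → a:[2], c:[3, 1, 4, 5], d:[0]  free=[FFFFFF......]
after append(c, 3) → a:[2], c:[3, 1, 4, 5, 6, 7, 8], d:[0]  free=[FFFFFFFFF...]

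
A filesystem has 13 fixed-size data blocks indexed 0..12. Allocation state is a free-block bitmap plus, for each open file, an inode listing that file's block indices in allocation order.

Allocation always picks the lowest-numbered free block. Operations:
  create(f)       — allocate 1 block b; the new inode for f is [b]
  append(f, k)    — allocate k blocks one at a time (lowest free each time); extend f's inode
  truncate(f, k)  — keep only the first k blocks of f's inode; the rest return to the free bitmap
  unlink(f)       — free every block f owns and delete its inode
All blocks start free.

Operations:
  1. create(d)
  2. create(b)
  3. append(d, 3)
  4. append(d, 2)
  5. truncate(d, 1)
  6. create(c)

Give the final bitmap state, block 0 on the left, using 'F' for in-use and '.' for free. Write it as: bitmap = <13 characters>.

  1. create(d)  ⇒  F............  {d→[0]}
  2. create(b)  ⇒  FF...........  {b→[1]; d→[0]}
  3. append(d, 3)  ⇒  FFFFF........  {b→[1]; d→[0, 2, 3, 4]}
  4. append(d, 2)  ⇒  FFFFFFF......  {b→[1]; d→[0, 2, 3, 4, 5, 6]}
  5. truncate(d, 1)  ⇒  FF...........  {b→[1]; d→[0]}
  6. create(c)  ⇒  FFF..........  {b→[1]; c→[2]; d→[0]}

bitmap = FFF..........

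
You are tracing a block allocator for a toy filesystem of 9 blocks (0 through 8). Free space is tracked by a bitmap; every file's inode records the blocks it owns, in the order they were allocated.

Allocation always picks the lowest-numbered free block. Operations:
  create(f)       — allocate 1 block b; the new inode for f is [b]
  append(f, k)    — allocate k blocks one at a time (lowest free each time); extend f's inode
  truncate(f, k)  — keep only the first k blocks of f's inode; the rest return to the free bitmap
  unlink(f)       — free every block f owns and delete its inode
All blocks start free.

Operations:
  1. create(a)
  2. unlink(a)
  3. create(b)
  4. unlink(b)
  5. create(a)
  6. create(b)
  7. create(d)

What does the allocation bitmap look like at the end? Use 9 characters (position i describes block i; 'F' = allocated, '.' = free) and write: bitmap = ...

bitmap = FFF......

[1] create(a) — a=0 (map F........)
[2] unlink(a) —  (map .........)
[3] create(b) — b=0 (map F........)
[4] unlink(b) —  (map .........)
[5] create(a) — a=0 (map F........)
[6] create(b) — a=0 b=1 (map FF.......)
[7] create(d) — a=0 b=1 d=2 (map FFF......)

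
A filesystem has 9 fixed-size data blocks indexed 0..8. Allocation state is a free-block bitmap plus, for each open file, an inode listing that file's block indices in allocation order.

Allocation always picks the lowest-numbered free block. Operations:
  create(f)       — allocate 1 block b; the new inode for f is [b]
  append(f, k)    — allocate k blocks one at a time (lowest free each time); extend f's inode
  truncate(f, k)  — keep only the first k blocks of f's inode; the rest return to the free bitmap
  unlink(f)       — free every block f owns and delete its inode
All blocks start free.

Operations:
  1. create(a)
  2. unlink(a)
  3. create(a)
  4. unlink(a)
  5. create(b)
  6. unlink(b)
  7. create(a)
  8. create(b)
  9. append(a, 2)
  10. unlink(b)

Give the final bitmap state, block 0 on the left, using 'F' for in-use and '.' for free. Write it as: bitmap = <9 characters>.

bitmap = F.FF.....

[1] create(a) — a=0 (map F........)
[2] unlink(a) —  (map .........)
[3] create(a) — a=0 (map F........)
[4] unlink(a) —  (map .........)
[5] create(b) — b=0 (map F........)
[6] unlink(b) —  (map .........)
[7] create(a) — a=0 (map F........)
[8] create(b) — a=0 b=1 (map FF.......)
[9] append(a, 2) — a=0,2,3 b=1 (map FFFF.....)
[10] unlink(b) — a=0,2,3 (map F.FF.....)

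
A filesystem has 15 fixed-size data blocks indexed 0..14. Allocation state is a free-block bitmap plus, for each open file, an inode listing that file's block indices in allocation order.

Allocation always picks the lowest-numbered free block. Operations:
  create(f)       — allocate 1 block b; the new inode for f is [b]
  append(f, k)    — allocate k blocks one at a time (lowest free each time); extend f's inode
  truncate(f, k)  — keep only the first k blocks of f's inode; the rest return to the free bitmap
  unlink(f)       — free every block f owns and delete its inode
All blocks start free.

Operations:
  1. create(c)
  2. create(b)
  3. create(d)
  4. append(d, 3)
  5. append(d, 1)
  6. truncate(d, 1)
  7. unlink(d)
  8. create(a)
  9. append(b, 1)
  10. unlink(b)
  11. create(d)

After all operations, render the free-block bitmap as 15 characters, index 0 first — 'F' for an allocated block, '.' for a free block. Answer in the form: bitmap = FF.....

bitmap = FFF............

[1] create(c) — c=0 (map F..............)
[2] create(b) — b=1 c=0 (map FF.............)
[3] create(d) — b=1 c=0 d=2 (map FFF............)
[4] append(d, 3) — b=1 c=0 d=2,3,4,5 (map FFFFFF.........)
[5] append(d, 1) — b=1 c=0 d=2,3,4,5,6 (map FFFFFFF........)
[6] truncate(d, 1) — b=1 c=0 d=2 (map FFF............)
[7] unlink(d) — b=1 c=0 (map FF.............)
[8] create(a) — a=2 b=1 c=0 (map FFF............)
[9] append(b, 1) — a=2 b=1,3 c=0 (map FFFF...........)
[10] unlink(b) — a=2 c=0 (map F.F............)
[11] create(d) — a=2 c=0 d=1 (map FFF............)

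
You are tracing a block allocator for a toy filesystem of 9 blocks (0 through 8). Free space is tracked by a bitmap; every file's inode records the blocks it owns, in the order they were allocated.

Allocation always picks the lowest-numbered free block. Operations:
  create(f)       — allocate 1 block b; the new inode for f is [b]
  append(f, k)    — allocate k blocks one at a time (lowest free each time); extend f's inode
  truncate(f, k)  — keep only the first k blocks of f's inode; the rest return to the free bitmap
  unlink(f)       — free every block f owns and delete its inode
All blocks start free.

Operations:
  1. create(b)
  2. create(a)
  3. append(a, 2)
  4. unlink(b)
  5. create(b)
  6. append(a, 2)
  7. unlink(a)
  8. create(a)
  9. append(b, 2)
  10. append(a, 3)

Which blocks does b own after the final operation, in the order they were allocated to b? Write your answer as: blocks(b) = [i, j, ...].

blocks(b) = [0, 2, 3]

create(b): bitmap=F........ | b=[0]
create(a): bitmap=FF....... | a=[1] b=[0]
append(a, 2): bitmap=FFFF..... | a=[1, 2, 3] b=[0]
unlink(b): bitmap=.FFF..... | a=[1, 2, 3]
create(b): bitmap=FFFF..... | a=[1, 2, 3] b=[0]
append(a, 2): bitmap=FFFFFF... | a=[1, 2, 3, 4, 5] b=[0]
unlink(a): bitmap=F........ | b=[0]
create(a): bitmap=FF....... | a=[1] b=[0]
append(b, 2): bitmap=FFFF..... | a=[1] b=[0, 2, 3]
append(a, 3): bitmap=FFFFFFF.. | a=[1, 4, 5, 6] b=[0, 2, 3]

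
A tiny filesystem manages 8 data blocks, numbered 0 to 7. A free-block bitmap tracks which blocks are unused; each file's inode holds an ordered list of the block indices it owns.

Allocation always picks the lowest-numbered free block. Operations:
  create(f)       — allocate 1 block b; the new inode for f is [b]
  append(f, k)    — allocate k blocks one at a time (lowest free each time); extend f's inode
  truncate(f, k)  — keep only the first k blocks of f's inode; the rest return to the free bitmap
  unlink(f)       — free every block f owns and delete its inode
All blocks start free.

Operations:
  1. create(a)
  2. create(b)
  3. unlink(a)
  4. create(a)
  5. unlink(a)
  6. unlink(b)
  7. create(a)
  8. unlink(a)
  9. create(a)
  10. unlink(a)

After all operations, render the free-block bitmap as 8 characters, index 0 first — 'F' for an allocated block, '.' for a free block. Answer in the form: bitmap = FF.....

create(a): bitmap=F....... | a=[0]
create(b): bitmap=FF...... | a=[0] b=[1]
unlink(a): bitmap=.F...... | b=[1]
create(a): bitmap=FF...... | a=[0] b=[1]
unlink(a): bitmap=.F...... | b=[1]
unlink(b): bitmap=........ | 
create(a): bitmap=F....... | a=[0]
unlink(a): bitmap=........ | 
create(a): bitmap=F....... | a=[0]
unlink(a): bitmap=........ | 

bitmap = ........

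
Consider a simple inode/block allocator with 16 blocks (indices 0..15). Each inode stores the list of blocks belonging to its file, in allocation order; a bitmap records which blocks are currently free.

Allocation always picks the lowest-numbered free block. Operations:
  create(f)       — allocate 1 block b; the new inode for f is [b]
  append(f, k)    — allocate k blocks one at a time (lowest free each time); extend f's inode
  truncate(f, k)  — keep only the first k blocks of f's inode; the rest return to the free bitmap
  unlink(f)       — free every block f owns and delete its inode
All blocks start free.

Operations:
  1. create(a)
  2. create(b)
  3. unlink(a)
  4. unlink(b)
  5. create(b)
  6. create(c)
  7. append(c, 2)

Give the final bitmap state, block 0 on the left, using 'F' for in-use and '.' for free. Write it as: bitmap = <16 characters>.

bitmap = FFFF............

  1. create(a)  ⇒  F...............  {a→[0]}
  2. create(b)  ⇒  FF..............  {a→[0]; b→[1]}
  3. unlink(a)  ⇒  .F..............  {b→[1]}
  4. unlink(b)  ⇒  ................  {}
  5. create(b)  ⇒  F...............  {b→[0]}
  6. create(c)  ⇒  FF..............  {b→[0]; c→[1]}
  7. append(c, 2)  ⇒  FFFF............  {b→[0]; c→[1, 2, 3]}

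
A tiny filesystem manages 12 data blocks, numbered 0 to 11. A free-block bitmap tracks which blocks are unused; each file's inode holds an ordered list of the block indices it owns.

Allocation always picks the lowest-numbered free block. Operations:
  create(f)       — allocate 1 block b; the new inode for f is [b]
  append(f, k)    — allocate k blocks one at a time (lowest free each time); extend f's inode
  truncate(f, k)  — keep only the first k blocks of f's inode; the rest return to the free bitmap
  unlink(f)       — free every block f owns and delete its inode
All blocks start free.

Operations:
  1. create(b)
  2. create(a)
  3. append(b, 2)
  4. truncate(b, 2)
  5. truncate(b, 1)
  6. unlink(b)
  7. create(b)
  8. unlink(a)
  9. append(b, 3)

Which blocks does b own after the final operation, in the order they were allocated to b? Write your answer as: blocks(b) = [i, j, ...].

blocks(b) = [0, 1, 2, 3]

create(b): bitmap=F........... | b=[0]
create(a): bitmap=FF.......... | a=[1] b=[0]
append(b, 2): bitmap=FFFF........ | a=[1] b=[0, 2, 3]
truncate(b, 2): bitmap=FFF......... | a=[1] b=[0, 2]
truncate(b, 1): bitmap=FF.......... | a=[1] b=[0]
unlink(b): bitmap=.F.......... | a=[1]
create(b): bitmap=FF.......... | a=[1] b=[0]
unlink(a): bitmap=F........... | b=[0]
append(b, 3): bitmap=FFFF........ | b=[0, 1, 2, 3]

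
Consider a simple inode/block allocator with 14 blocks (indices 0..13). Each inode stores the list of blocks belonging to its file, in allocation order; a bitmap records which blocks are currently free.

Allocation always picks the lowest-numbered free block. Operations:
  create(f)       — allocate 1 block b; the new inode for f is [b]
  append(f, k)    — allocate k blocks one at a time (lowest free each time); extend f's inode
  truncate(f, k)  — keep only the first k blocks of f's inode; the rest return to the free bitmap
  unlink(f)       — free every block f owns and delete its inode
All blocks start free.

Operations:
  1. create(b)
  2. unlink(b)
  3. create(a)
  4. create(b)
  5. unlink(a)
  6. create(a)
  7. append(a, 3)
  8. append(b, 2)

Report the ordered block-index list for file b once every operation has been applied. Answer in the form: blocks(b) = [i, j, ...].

after create(b) → b:[0]  free=[F.............]
after unlink(b) →   free=[..............]
after create(a) → a:[0]  free=[F.............]
after create(b) → a:[0], b:[1]  free=[FF............]
after unlink(a) → b:[1]  free=[.F............]
after create(a) → a:[0], b:[1]  free=[FF............]
after append(a, 3) → a:[0, 2, 3, 4], b:[1]  free=[FFFFF.........]
after append(b, 2) → a:[0, 2, 3, 4], b:[1, 5, 6]  free=[FFFFFFF.......]

blocks(b) = [1, 5, 6]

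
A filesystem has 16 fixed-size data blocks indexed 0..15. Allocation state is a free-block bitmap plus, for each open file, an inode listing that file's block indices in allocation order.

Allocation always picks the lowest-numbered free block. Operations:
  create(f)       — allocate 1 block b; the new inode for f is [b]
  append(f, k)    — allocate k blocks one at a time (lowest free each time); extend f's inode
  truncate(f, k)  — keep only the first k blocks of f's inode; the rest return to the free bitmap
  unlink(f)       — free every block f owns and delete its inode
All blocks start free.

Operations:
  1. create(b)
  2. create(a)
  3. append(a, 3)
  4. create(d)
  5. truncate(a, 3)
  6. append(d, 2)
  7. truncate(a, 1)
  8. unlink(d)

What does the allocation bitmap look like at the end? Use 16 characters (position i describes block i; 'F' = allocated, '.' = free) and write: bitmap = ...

bitmap = FF..............

create(b): bitmap=F............... | b=[0]
create(a): bitmap=FF.............. | a=[1] b=[0]
append(a, 3): bitmap=FFFFF........... | a=[1, 2, 3, 4] b=[0]
create(d): bitmap=FFFFFF.......... | a=[1, 2, 3, 4] b=[0] d=[5]
truncate(a, 3): bitmap=FFFF.F.......... | a=[1, 2, 3] b=[0] d=[5]
append(d, 2): bitmap=FFFFFFF......... | a=[1, 2, 3] b=[0] d=[5, 4, 6]
truncate(a, 1): bitmap=FF..FFF......... | a=[1] b=[0] d=[5, 4, 6]
unlink(d): bitmap=FF.............. | a=[1] b=[0]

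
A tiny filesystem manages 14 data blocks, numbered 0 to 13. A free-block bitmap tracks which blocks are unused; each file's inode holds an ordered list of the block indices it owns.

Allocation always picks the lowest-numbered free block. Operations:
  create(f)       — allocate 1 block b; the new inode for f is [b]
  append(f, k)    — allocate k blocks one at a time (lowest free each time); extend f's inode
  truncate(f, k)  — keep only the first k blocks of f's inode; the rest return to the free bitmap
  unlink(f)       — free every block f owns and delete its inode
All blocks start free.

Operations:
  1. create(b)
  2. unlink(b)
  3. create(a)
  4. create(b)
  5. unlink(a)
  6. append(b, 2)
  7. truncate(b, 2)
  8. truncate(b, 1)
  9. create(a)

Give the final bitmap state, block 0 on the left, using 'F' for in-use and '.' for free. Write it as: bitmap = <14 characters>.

  1. create(b)  ⇒  F.............  {b→[0]}
  2. unlink(b)  ⇒  ..............  {}
  3. create(a)  ⇒  F.............  {a→[0]}
  4. create(b)  ⇒  FF............  {a→[0]; b→[1]}
  5. unlink(a)  ⇒  .F............  {b→[1]}
  6. append(b, 2)  ⇒  FFF...........  {b→[1, 0, 2]}
  7. truncate(b, 2)  ⇒  FF............  {b→[1, 0]}
  8. truncate(b, 1)  ⇒  .F............  {b→[1]}
  9. create(a)  ⇒  FF............  {a→[0]; b→[1]}

bitmap = FF............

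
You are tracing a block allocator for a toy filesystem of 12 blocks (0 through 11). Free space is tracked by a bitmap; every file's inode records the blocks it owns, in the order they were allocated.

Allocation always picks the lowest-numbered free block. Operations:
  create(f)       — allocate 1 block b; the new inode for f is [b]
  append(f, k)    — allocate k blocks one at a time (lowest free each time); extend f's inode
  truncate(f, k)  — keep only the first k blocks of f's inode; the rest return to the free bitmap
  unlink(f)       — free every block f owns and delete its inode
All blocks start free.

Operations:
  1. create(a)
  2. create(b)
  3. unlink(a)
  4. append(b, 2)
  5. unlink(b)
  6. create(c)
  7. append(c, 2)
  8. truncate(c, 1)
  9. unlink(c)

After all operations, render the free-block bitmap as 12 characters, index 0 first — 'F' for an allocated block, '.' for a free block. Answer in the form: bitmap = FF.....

after create(a) → a:[0]  free=[F...........]
after create(b) → a:[0], b:[1]  free=[FF..........]
after unlink(a) → b:[1]  free=[.F..........]
after append(b, 2) → b:[1, 0, 2]  free=[FFF.........]
after unlink(b) →   free=[............]
after create(c) → c:[0]  free=[F...........]
after append(c, 2) → c:[0, 1, 2]  free=[FFF.........]
after truncate(c, 1) → c:[0]  free=[F...........]
after unlink(c) →   free=[............]

bitmap = ............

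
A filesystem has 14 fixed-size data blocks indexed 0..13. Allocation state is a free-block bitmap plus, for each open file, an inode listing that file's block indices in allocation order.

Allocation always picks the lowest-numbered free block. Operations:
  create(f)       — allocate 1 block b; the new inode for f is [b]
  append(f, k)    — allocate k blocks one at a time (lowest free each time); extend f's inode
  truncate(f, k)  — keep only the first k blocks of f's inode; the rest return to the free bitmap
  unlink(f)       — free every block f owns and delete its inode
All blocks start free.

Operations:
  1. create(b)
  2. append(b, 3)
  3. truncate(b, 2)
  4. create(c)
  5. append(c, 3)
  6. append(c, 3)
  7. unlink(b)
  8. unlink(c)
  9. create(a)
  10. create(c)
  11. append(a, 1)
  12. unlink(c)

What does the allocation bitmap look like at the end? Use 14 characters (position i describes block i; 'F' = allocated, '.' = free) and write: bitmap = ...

bitmap = F.F...........

create(b): bitmap=F............. | b=[0]
append(b, 3): bitmap=FFFF.......... | b=[0, 1, 2, 3]
truncate(b, 2): bitmap=FF............ | b=[0, 1]
create(c): bitmap=FFF........... | b=[0, 1] c=[2]
append(c, 3): bitmap=FFFFFF........ | b=[0, 1] c=[2, 3, 4, 5]
append(c, 3): bitmap=FFFFFFFFF..... | b=[0, 1] c=[2, 3, 4, 5, 6, 7, 8]
unlink(b): bitmap=..FFFFFFF..... | c=[2, 3, 4, 5, 6, 7, 8]
unlink(c): bitmap=.............. | 
create(a): bitmap=F............. | a=[0]
create(c): bitmap=FF............ | a=[0] c=[1]
append(a, 1): bitmap=FFF........... | a=[0, 2] c=[1]
unlink(c): bitmap=F.F........... | a=[0, 2]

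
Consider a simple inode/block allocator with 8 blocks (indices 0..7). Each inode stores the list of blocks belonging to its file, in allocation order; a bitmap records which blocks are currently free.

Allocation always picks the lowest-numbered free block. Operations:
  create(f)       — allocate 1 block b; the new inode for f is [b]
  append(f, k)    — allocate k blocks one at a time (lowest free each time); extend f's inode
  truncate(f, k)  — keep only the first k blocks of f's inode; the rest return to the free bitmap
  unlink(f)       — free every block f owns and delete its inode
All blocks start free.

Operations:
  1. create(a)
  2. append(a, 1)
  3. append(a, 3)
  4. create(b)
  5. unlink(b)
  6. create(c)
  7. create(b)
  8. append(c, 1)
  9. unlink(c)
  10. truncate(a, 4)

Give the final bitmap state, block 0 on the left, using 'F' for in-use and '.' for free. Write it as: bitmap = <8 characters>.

after create(a) → a:[0]  free=[F.......]
after append(a, 1) → a:[0, 1]  free=[FF......]
after append(a, 3) → a:[0, 1, 2, 3, 4]  free=[FFFFF...]
after create(b) → a:[0, 1, 2, 3, 4], b:[5]  free=[FFFFFF..]
after unlink(b) → a:[0, 1, 2, 3, 4]  free=[FFFFF...]
after create(c) → a:[0, 1, 2, 3, 4], c:[5]  free=[FFFFFF..]
after create(b) → a:[0, 1, 2, 3, 4], b:[6], c:[5]  free=[FFFFFFF.]
after append(c, 1) → a:[0, 1, 2, 3, 4], b:[6], c:[5, 7]  free=[FFFFFFFF]
after unlink(c) → a:[0, 1, 2, 3, 4], b:[6]  free=[FFFFF.F.]
after truncate(a, 4) → a:[0, 1, 2, 3], b:[6]  free=[FFFF..F.]

bitmap = FFFF..F.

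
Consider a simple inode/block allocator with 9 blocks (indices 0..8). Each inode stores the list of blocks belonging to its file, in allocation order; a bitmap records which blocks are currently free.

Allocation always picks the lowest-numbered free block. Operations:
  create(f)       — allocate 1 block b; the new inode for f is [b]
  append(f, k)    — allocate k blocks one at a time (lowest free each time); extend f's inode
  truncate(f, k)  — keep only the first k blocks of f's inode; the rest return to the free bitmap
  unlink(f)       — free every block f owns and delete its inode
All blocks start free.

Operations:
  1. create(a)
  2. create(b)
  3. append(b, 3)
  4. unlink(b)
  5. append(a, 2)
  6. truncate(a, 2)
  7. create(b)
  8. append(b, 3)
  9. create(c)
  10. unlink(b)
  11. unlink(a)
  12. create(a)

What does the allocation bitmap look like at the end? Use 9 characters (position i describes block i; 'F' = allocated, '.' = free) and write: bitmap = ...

  1. create(a)  ⇒  F........  {a→[0]}
  2. create(b)  ⇒  FF.......  {a→[0]; b→[1]}
  3. append(b, 3)  ⇒  FFFFF....  {a→[0]; b→[1, 2, 3, 4]}
  4. unlink(b)  ⇒  F........  {a→[0]}
  5. append(a, 2)  ⇒  FFF......  {a→[0, 1, 2]}
  6. truncate(a, 2)  ⇒  FF.......  {a→[0, 1]}
  7. create(b)  ⇒  FFF......  {a→[0, 1]; b→[2]}
  8. append(b, 3)  ⇒  FFFFFF...  {a→[0, 1]; b→[2, 3, 4, 5]}
  9. create(c)  ⇒  FFFFFFF..  {a→[0, 1]; b→[2, 3, 4, 5]; c→[6]}
  10. unlink(b)  ⇒  FF....F..  {a→[0, 1]; c→[6]}
  11. unlink(a)  ⇒  ......F..  {c→[6]}
  12. create(a)  ⇒  F.....F..  {a→[0]; c→[6]}

bitmap = F.....F..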